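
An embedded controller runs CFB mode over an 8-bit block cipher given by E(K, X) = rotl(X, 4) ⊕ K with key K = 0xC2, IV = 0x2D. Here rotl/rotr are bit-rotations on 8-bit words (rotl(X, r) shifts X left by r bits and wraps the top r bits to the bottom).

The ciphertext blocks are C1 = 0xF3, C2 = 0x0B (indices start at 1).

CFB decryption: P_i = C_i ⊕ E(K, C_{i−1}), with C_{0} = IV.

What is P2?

P2 = 0xF6

P2: E(K, 0xF3) = 0xFD; 0x0B ⊕ 0xFD = 0xF6.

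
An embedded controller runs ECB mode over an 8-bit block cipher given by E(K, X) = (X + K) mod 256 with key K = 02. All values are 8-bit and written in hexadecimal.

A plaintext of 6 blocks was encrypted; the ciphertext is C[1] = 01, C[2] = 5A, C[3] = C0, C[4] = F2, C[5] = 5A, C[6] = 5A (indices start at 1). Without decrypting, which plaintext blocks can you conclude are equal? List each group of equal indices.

ECB encrypts each block independently with the same key, so equal ciphertext blocks imply equal plaintext blocks.
C[2] = C[5] = C[6] = 5A, so P[2] = P[5] = P[6].

P[2] = P[5] = P[6]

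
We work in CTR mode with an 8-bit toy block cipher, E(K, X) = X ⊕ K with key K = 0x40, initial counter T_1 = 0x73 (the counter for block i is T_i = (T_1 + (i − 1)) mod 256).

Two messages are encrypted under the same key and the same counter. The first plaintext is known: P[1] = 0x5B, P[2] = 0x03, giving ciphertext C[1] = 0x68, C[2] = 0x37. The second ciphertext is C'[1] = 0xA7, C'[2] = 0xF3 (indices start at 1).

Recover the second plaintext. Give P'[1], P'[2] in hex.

In CTR with a reused counter, both messages share the same keystream S_i, so C_i ⊕ C'_i = P_i ⊕ P'_i and thus P'_i = P_i ⊕ C_i ⊕ C'_i.
P'[1]: 0x5B ⊕ 0x68 ⊕ 0xA7 = 0x94.
P'[2]: 0x03 ⊕ 0x37 ⊕ 0xF3 = 0xC7.

P'[1] = 0x94, P'[2] = 0xC7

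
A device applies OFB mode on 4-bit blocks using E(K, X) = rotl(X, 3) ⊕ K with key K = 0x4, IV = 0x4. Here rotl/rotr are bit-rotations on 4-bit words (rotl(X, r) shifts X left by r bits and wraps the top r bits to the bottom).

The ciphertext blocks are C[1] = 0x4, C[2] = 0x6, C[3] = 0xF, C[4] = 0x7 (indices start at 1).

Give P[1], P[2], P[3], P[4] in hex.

P[1] = 0x2, P[2] = 0x1, P[3] = 0x0, P[4] = 0xC

OFB decryption: S_i = E(K, S_{i−1}) with S_{0} = IV; P_i = C_i ⊕ S_i.
P[1]: S = E(K, 0x4) = 0x6; 0x4 ⊕ 0x6 = 0x2.
P[2]: S = E(K, 0x6) = 0x7; 0x6 ⊕ 0x7 = 0x1.
P[3]: S = E(K, 0x7) = 0xF; 0xF ⊕ 0xF = 0x0.
P[4]: S = E(K, 0xF) = 0xB; 0x7 ⊕ 0xB = 0xC.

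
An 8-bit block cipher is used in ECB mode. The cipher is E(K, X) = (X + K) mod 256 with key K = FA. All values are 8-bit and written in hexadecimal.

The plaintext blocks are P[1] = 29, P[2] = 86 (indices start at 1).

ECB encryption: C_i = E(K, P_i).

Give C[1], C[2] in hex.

C[1] = 23, C[2] = 80

C[1]: E(K, 29) = 23.
C[2]: E(K, 86) = 80.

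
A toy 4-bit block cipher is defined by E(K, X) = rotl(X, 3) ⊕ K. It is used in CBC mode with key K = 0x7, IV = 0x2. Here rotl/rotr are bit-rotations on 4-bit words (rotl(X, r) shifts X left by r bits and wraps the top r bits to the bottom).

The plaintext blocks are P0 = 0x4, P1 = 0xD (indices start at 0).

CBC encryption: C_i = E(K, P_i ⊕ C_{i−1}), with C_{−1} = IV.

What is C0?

C0: P0 ⊕ 0x2 = 0x6; E(K, 0x6) = 0x4.

C0 = 0x4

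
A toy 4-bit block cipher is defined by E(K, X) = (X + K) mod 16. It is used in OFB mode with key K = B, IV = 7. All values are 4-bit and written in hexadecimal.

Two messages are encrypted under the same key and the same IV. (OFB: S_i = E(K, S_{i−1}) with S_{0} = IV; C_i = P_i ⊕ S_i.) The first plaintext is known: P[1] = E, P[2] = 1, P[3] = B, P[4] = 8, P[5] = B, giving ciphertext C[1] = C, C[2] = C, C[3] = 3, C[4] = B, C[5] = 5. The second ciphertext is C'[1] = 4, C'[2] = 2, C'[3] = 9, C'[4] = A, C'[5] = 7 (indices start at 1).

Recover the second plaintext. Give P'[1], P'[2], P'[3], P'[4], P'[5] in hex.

In OFB with a reused IV, both messages share the same keystream S_i, so C_i ⊕ C'_i = P_i ⊕ P'_i and thus P'_i = P_i ⊕ C_i ⊕ C'_i.
P'[1]: E ⊕ C ⊕ 4 = 6.
P'[2]: 1 ⊕ C ⊕ 2 = F.
P'[3]: B ⊕ 3 ⊕ 9 = 1.
P'[4]: 8 ⊕ B ⊕ A = 9.
P'[5]: B ⊕ 5 ⊕ 7 = 9.

P'[1] = 6, P'[2] = F, P'[3] = 1, P'[4] = 9, P'[5] = 9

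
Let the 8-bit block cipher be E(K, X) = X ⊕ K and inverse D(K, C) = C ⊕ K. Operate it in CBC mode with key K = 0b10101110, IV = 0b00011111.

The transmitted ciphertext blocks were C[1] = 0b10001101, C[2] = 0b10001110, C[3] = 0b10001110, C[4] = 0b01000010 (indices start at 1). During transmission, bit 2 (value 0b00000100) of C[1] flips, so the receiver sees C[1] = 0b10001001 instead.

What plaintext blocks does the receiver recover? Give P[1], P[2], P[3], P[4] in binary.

CBC decryption: P_i = D(K, C_i) ⊕ C_{i−1}, with C_{0} = IV.
Only C[1] changed, to 0b10001001. In CBC, a change in C_i garbles P_i and flips the same bit in P_{i+1}. Decrypting the received ciphertext:
P[1]: D(K, 0b10001001) = 0b00100111; 0b00100111 ⊕ 0b00011111 = 0b00111000.
P[2]: D(K, 0b10001110) = 0b00100000; 0b00100000 ⊕ 0b10001001 = 0b10101001.
P[3]: D(K, 0b10001110) = 0b00100000; 0b00100000 ⊕ 0b10001110 = 0b10101110.
P[4]: D(K, 0b01000010) = 0b11101100; 0b11101100 ⊕ 0b10001110 = 0b01100010.
Blocks that differ from the original plaintext: P[1], P[2].

P[1] = 0b00111000, P[2] = 0b10101001, P[3] = 0b10101110, P[4] = 0b01100010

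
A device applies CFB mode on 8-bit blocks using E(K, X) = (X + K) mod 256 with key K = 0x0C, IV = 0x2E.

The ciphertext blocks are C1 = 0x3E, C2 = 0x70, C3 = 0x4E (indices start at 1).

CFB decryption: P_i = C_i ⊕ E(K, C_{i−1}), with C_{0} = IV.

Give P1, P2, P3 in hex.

P1: E(K, 0x2E) = 0x3A; 0x3E ⊕ 0x3A = 0x04.
P2: E(K, 0x3E) = 0x4A; 0x70 ⊕ 0x4A = 0x3A.
P3: E(K, 0x70) = 0x7C; 0x4E ⊕ 0x7C = 0x32.

P1 = 0x04, P2 = 0x3A, P3 = 0x32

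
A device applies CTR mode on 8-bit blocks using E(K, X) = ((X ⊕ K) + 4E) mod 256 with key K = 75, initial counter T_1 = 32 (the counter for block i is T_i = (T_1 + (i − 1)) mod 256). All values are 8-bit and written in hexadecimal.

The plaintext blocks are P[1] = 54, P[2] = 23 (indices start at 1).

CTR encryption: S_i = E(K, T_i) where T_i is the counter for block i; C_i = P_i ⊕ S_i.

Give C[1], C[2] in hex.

C[1] = C1, C[2] = B7

C[1]: T = 32, S = E(K, T) = 95; 54 ⊕ 95 = C1.
C[2]: T = 33, S = E(K, T) = 94; 23 ⊕ 94 = B7.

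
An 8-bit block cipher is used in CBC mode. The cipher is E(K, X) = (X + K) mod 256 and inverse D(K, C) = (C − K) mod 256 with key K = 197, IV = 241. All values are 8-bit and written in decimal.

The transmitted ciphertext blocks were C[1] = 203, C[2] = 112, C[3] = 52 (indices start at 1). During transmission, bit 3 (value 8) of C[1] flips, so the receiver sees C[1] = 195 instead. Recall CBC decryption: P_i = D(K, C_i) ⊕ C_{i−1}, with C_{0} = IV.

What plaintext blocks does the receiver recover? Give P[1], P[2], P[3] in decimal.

Only C[1] changed, to 195. In CBC, a change in C_i garbles P_i and flips the same bit in P_{i+1}. Decrypting the received ciphertext:
P[1]: D(K, 195) = 254; 254 ⊕ 241 = 15.
P[2]: D(K, 112) = 171; 171 ⊕ 195 = 104.
P[3]: D(K, 52) = 111; 111 ⊕ 112 = 31.
Blocks that differ from the original plaintext: P[1], P[2].

P[1] = 15, P[2] = 104, P[3] = 31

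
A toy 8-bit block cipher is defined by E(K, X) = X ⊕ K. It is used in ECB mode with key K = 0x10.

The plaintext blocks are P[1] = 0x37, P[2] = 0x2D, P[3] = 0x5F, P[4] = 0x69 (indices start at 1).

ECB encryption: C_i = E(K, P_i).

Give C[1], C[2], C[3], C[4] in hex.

C[1]: E(K, 0x37) = 0x27.
C[2]: E(K, 0x2D) = 0x3D.
C[3]: E(K, 0x5F) = 0x4F.
C[4]: E(K, 0x69) = 0x79.

C[1] = 0x27, C[2] = 0x3D, C[3] = 0x4F, C[4] = 0x79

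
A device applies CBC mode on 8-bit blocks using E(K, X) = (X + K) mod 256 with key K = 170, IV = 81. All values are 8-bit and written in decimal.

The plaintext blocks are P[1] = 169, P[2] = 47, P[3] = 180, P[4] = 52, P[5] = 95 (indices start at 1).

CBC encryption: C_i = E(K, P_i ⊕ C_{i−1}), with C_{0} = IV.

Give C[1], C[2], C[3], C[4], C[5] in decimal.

C[1]: P[1] ⊕ 81 = 248; E(K, 248) = 162.
C[2]: P[2] ⊕ 162 = 141; E(K, 141) = 55.
C[3]: P[3] ⊕ 55 = 131; E(K, 131) = 45.
C[4]: P[4] ⊕ 45 = 25; E(K, 25) = 195.
C[5]: P[5] ⊕ 195 = 156; E(K, 156) = 70.

C[1] = 162, C[2] = 55, C[3] = 45, C[4] = 195, C[5] = 70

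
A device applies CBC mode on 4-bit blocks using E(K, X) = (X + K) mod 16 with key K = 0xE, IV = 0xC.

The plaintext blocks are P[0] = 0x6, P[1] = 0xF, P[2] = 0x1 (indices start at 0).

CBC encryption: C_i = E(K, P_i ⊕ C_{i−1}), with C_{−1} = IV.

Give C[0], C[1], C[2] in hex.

C[0] = 0x8, C[1] = 0x5, C[2] = 0x2

C[0]: P[0] ⊕ 0xC = 0xA; E(K, 0xA) = 0x8.
C[1]: P[1] ⊕ 0x8 = 0x7; E(K, 0x7) = 0x5.
C[2]: P[2] ⊕ 0x5 = 0x4; E(K, 0x4) = 0x2.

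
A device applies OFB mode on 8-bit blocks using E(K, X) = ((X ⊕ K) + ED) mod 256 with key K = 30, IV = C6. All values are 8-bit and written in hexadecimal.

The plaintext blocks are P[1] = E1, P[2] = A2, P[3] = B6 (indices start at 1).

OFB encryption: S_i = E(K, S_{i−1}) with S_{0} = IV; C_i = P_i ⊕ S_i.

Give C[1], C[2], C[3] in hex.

C[1]: S = E(K, C6) = E3; E1 ⊕ E3 = 02.
C[2]: S = E(K, E3) = C0; A2 ⊕ C0 = 62.
C[3]: S = E(K, C0) = DD; B6 ⊕ DD = 6B.

C[1] = 02, C[2] = 62, C[3] = 6B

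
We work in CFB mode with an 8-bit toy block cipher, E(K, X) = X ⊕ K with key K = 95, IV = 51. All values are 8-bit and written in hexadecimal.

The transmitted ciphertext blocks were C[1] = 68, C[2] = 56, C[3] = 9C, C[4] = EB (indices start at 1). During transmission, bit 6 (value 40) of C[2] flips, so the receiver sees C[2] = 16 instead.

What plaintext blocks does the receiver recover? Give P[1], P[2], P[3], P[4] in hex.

P[1] = AC, P[2] = EB, P[3] = 1F, P[4] = E2

CFB decryption: P_i = C_i ⊕ E(K, C_{i−1}), with C_{0} = IV.
Only C[2] changed, to 16. In CFB, a change in C_i flips the same bit in P_i and garbles P_{i+1}. Decrypting the received ciphertext:
P[1]: E(K, 51) = C4; 68 ⊕ C4 = AC.
P[2]: E(K, 68) = FD; 16 ⊕ FD = EB.
P[3]: E(K, 16) = 83; 9C ⊕ 83 = 1F.
P[4]: E(K, 9C) = 09; EB ⊕ 09 = E2.
Blocks that differ from the original plaintext: P[2], P[3].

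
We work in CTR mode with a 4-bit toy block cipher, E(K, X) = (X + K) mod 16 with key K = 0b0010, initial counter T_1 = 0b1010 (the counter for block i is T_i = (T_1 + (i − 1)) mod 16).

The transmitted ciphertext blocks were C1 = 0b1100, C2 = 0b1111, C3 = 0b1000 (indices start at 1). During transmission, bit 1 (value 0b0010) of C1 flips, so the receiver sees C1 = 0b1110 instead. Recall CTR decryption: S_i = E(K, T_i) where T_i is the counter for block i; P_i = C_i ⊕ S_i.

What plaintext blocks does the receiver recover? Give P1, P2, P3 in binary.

Only C1 changed, to 0b1110. In CTR, a change in C_i flips the same bit in P_i only; the keystream is unaffected. Decrypting the received ciphertext:
P1: T = 0b1010, S = E(K, T) = 0b1100; 0b1110 ⊕ 0b1100 = 0b0010.
P2: T = 0b1011, S = E(K, T) = 0b1101; 0b1111 ⊕ 0b1101 = 0b0010.
P3: T = 0b1100, S = E(K, T) = 0b1110; 0b1000 ⊕ 0b1110 = 0b0110.
Blocks that differ from the original plaintext: P1.

P1 = 0b0010, P2 = 0b0010, P3 = 0b0110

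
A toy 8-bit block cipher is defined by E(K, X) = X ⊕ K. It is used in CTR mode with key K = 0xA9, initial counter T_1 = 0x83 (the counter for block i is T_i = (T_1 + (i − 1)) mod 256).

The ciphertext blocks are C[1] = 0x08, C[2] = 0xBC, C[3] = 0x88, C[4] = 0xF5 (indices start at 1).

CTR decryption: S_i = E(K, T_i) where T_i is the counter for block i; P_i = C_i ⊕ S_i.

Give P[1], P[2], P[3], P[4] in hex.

P[1]: T = 0x83, S = E(K, T) = 0x2A; 0x08 ⊕ 0x2A = 0x22.
P[2]: T = 0x84, S = E(K, T) = 0x2D; 0xBC ⊕ 0x2D = 0x91.
P[3]: T = 0x85, S = E(K, T) = 0x2C; 0x88 ⊕ 0x2C = 0xA4.
P[4]: T = 0x86, S = E(K, T) = 0x2F; 0xF5 ⊕ 0x2F = 0xDA.

P[1] = 0x22, P[2] = 0x91, P[3] = 0xA4, P[4] = 0xDA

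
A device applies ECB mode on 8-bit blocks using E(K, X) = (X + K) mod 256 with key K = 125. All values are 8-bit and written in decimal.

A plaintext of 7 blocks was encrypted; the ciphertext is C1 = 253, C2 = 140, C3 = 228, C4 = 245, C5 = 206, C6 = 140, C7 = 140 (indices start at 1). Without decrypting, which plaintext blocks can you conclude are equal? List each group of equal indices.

ECB encrypts each block independently with the same key, so equal ciphertext blocks imply equal plaintext blocks.
C2 = C6 = C7 = 140, so P2 = P6 = P7.

P2 = P6 = P7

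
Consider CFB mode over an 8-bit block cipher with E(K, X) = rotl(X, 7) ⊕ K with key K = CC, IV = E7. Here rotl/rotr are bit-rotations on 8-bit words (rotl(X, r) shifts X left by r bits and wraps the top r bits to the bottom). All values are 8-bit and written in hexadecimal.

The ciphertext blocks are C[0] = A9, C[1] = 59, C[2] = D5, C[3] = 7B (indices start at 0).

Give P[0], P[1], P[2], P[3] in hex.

CFB decryption: P_i = C_i ⊕ E(K, C_{i−1}), with C_{−1} = IV.
P[0]: E(K, E7) = 3F; A9 ⊕ 3F = 96.
P[1]: E(K, A9) = 18; 59 ⊕ 18 = 41.
P[2]: E(K, 59) = 60; D5 ⊕ 60 = B5.
P[3]: E(K, D5) = 26; 7B ⊕ 26 = 5D.

P[0] = 96, P[1] = 41, P[2] = B5, P[3] = 5D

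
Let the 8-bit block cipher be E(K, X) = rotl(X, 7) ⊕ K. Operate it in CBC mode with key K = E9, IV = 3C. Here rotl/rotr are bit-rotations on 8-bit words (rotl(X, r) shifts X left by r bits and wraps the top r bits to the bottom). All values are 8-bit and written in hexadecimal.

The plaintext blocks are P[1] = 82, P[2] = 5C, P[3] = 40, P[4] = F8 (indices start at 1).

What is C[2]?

CBC encryption: C_i = E(K, P_i ⊕ C_{i−1}), with C_{0} = IV.
C[1]: P[1] ⊕ 3C = BE; E(K, BE) = B6.
C[2]: P[2] ⊕ B6 = EA; E(K, EA) = 9C.

C[2] = 9C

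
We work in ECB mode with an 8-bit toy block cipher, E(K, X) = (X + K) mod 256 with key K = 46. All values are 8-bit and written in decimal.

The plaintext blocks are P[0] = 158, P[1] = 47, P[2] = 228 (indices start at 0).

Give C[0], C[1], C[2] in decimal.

ECB encryption: C_i = E(K, P_i).
C[0]: E(K, 158) = 204.
C[1]: E(K, 47) = 93.
C[2]: E(K, 228) = 18.

C[0] = 204, C[1] = 93, C[2] = 18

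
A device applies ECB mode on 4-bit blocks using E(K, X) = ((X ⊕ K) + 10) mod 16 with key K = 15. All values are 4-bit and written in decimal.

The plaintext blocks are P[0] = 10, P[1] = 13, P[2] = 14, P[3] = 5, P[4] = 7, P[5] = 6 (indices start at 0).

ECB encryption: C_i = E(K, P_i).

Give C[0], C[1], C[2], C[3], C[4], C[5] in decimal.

C[0] = 15, C[1] = 12, C[2] = 11, C[3] = 4, C[4] = 2, C[5] = 3

C[0]: E(K, 10) = 15.
C[1]: E(K, 13) = 12.
C[2]: E(K, 14) = 11.
C[3]: E(K, 5) = 4.
C[4]: E(K, 7) = 2.
C[5]: E(K, 6) = 3.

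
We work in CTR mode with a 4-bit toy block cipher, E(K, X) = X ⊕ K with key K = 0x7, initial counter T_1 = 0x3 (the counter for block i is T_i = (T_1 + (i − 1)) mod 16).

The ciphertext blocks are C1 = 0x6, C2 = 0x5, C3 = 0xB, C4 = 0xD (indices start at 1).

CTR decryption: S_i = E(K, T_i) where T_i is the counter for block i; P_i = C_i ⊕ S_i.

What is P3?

P3 = 0x9

P3: T = 0x5, S = E(K, T) = 0x2; 0xB ⊕ 0x2 = 0x9.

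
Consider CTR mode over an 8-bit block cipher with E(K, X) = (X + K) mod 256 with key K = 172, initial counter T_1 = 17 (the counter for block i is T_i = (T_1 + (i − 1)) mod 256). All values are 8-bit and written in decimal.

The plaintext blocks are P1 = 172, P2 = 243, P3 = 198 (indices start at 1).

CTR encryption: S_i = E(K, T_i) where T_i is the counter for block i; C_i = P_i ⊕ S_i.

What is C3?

C1: T = 17, S = E(K, T) = 189; 172 ⊕ 189 = 17.
C2: T = 18, S = E(K, T) = 190; 243 ⊕ 190 = 77.
C3: T = 19, S = E(K, T) = 191; 198 ⊕ 191 = 121.

C3 = 121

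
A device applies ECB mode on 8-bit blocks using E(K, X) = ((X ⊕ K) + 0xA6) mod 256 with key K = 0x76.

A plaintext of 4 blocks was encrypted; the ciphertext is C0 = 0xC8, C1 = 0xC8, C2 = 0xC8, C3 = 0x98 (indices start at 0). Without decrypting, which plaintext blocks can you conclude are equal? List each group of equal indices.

ECB encrypts each block independently with the same key, so equal ciphertext blocks imply equal plaintext blocks.
C0 = C1 = C2 = 0xC8, so P0 = P1 = P2.

P0 = P1 = P2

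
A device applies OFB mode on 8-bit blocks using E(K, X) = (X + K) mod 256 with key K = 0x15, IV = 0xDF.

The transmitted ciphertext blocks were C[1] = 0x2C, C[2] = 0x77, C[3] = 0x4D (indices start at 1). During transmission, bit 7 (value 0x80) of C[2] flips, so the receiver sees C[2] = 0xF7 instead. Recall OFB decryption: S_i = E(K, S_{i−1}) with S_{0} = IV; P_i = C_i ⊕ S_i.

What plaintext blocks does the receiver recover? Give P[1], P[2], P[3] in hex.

Only C[2] changed, to 0xF7. In OFB, a change in C_i flips the same bit in P_i only; the keystream is unaffected. Decrypting the received ciphertext:
P[1]: S = E(K, 0xDF) = 0xF4; 0x2C ⊕ 0xF4 = 0xD8.
P[2]: S = E(K, 0xF4) = 0x09; 0xF7 ⊕ 0x09 = 0xFE.
P[3]: S = E(K, 0x09) = 0x1E; 0x4D ⊕ 0x1E = 0x53.
Blocks that differ from the original plaintext: P[2].

P[1] = 0xD8, P[2] = 0xFE, P[3] = 0x53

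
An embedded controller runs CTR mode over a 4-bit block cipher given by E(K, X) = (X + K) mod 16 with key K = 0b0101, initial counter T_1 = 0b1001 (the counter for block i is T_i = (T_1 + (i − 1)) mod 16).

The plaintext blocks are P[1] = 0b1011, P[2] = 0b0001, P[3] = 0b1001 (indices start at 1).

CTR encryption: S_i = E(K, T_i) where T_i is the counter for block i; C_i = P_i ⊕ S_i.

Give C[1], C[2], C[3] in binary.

C[1] = 0b0101, C[2] = 0b1110, C[3] = 0b1001

C[1]: T = 0b1001, S = E(K, T) = 0b1110; 0b1011 ⊕ 0b1110 = 0b0101.
C[2]: T = 0b1010, S = E(K, T) = 0b1111; 0b0001 ⊕ 0b1111 = 0b1110.
C[3]: T = 0b1011, S = E(K, T) = 0b0000; 0b1001 ⊕ 0b0000 = 0b1001.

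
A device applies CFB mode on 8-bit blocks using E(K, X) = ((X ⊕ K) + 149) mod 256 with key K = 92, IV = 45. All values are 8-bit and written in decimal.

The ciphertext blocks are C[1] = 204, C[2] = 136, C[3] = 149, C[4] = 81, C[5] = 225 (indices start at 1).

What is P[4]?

CFB decryption: P_i = C_i ⊕ E(K, C_{i−1}), with C_{0} = IV.
P[4]: E(K, 149) = 94; 81 ⊕ 94 = 15.

P[4] = 15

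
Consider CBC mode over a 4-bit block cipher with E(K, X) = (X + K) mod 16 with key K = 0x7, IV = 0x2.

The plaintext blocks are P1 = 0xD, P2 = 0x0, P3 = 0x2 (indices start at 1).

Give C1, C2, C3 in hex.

C1 = 0x6, C2 = 0xD, C3 = 0x6

CBC encryption: C_i = E(K, P_i ⊕ C_{i−1}), with C_{0} = IV.
C1: P1 ⊕ 0x2 = 0xF; E(K, 0xF) = 0x6.
C2: P2 ⊕ 0x6 = 0x6; E(K, 0x6) = 0xD.
C3: P3 ⊕ 0xD = 0xF; E(K, 0xF) = 0x6.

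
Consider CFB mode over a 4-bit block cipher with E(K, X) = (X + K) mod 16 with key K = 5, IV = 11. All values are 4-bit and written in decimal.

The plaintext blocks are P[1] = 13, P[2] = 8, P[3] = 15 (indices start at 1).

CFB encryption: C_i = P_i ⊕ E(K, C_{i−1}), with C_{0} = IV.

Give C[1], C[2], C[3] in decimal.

C[1]: E(K, 11) = 0; 13 ⊕ 0 = 13.
C[2]: E(K, 13) = 2; 8 ⊕ 2 = 10.
C[3]: E(K, 10) = 15; 15 ⊕ 15 = 0.

C[1] = 13, C[2] = 10, C[3] = 0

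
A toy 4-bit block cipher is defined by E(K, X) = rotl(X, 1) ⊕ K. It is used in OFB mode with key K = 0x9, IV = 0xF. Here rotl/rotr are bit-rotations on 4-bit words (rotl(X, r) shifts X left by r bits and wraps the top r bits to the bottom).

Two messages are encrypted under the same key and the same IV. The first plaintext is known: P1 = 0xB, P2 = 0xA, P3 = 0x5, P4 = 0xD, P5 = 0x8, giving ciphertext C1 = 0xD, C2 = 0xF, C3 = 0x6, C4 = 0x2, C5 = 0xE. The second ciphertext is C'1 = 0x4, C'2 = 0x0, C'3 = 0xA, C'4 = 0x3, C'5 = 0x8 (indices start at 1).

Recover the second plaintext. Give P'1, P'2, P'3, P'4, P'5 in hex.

P'1 = 0x2, P'2 = 0x5, P'3 = 0x9, P'4 = 0xC, P'5 = 0xE

In OFB with a reused IV, both messages share the same keystream S_i, so C_i ⊕ C'_i = P_i ⊕ P'_i and thus P'_i = P_i ⊕ C_i ⊕ C'_i.
P'1: 0xB ⊕ 0xD ⊕ 0x4 = 0x2.
P'2: 0xA ⊕ 0xF ⊕ 0x0 = 0x5.
P'3: 0x5 ⊕ 0x6 ⊕ 0xA = 0x9.
P'4: 0xD ⊕ 0x2 ⊕ 0x3 = 0xC.
P'5: 0x8 ⊕ 0xE ⊕ 0x8 = 0xE.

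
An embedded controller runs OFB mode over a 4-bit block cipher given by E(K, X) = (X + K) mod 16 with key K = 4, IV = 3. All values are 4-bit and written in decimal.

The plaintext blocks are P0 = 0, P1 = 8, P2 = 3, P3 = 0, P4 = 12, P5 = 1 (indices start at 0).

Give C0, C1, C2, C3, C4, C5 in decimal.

OFB encryption: S_i = E(K, S_{i−1}) with S_{−1} = IV; C_i = P_i ⊕ S_i.
C0: S = E(K, 3) = 7; 0 ⊕ 7 = 7.
C1: S = E(K, 7) = 11; 8 ⊕ 11 = 3.
C2: S = E(K, 11) = 15; 3 ⊕ 15 = 12.
C3: S = E(K, 15) = 3; 0 ⊕ 3 = 3.
C4: S = E(K, 3) = 7; 12 ⊕ 7 = 11.
C5: S = E(K, 7) = 11; 1 ⊕ 11 = 10.

C0 = 7, C1 = 3, C2 = 12, C3 = 3, C4 = 11, C5 = 10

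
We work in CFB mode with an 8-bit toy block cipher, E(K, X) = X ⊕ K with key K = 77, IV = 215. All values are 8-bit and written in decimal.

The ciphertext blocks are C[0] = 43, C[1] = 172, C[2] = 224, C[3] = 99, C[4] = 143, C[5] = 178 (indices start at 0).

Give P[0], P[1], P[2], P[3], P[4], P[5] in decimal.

P[0] = 177, P[1] = 202, P[2] = 1, P[3] = 206, P[4] = 161, P[5] = 112

CFB decryption: P_i = C_i ⊕ E(K, C_{i−1}), with C_{−1} = IV.
P[0]: E(K, 215) = 154; 43 ⊕ 154 = 177.
P[1]: E(K, 43) = 102; 172 ⊕ 102 = 202.
P[2]: E(K, 172) = 225; 224 ⊕ 225 = 1.
P[3]: E(K, 224) = 173; 99 ⊕ 173 = 206.
P[4]: E(K, 99) = 46; 143 ⊕ 46 = 161.
P[5]: E(K, 143) = 194; 178 ⊕ 194 = 112.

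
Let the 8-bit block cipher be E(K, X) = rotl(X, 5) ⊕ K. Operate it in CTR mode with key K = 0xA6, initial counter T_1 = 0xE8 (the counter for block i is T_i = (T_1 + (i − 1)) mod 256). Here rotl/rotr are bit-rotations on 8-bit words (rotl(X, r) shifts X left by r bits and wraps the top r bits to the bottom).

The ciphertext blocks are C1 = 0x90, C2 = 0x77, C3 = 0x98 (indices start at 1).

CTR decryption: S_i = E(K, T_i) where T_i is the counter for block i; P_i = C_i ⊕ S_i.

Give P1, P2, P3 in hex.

P1 = 0x2B, P2 = 0xEC, P3 = 0x63

P1: T = 0xE8, S = E(K, T) = 0xBB; 0x90 ⊕ 0xBB = 0x2B.
P2: T = 0xE9, S = E(K, T) = 0x9B; 0x77 ⊕ 0x9B = 0xEC.
P3: T = 0xEA, S = E(K, T) = 0xFB; 0x98 ⊕ 0xFB = 0x63.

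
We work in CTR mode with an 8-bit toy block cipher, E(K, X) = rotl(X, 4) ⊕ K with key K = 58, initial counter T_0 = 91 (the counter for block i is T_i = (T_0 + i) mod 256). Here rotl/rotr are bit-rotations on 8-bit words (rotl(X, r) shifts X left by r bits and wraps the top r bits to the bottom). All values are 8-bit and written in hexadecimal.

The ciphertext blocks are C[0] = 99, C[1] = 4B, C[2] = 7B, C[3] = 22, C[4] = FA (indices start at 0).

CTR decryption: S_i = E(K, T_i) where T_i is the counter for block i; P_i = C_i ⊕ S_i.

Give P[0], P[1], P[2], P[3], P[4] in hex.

P[0]: T = 91, S = E(K, T) = 41; 99 ⊕ 41 = D8.
P[1]: T = 92, S = E(K, T) = 71; 4B ⊕ 71 = 3A.
P[2]: T = 93, S = E(K, T) = 61; 7B ⊕ 61 = 1A.
P[3]: T = 94, S = E(K, T) = 11; 22 ⊕ 11 = 33.
P[4]: T = 95, S = E(K, T) = 01; FA ⊕ 01 = FB.

P[0] = D8, P[1] = 3A, P[2] = 1A, P[3] = 33, P[4] = FB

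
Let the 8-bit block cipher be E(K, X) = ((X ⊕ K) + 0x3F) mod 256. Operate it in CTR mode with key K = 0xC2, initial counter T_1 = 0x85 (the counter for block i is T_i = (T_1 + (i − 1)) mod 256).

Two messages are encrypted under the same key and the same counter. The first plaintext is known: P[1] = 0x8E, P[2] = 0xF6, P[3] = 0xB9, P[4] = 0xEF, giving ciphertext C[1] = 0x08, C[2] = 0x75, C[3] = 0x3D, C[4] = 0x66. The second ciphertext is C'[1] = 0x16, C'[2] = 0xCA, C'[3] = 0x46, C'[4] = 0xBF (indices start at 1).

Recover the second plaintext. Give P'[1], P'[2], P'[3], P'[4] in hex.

In CTR with a reused counter, both messages share the same keystream S_i, so C_i ⊕ C'_i = P_i ⊕ P'_i and thus P'_i = P_i ⊕ C_i ⊕ C'_i.
P'[1]: 0x8E ⊕ 0x08 ⊕ 0x16 = 0x90.
P'[2]: 0xF6 ⊕ 0x75 ⊕ 0xCA = 0x49.
P'[3]: 0xB9 ⊕ 0x3D ⊕ 0x46 = 0xC2.
P'[4]: 0xEF ⊕ 0x66 ⊕ 0xBF = 0x36.

P'[1] = 0x90, P'[2] = 0x49, P'[3] = 0xC2, P'[4] = 0x36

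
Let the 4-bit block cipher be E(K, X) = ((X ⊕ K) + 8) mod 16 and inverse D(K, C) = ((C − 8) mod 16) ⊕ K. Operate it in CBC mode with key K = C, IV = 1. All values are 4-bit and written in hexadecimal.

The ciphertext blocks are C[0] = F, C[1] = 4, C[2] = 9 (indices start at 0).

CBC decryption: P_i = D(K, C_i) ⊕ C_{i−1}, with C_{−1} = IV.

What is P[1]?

P[1]: D(K, 4) = 0; 0 ⊕ F = F.

P[1] = F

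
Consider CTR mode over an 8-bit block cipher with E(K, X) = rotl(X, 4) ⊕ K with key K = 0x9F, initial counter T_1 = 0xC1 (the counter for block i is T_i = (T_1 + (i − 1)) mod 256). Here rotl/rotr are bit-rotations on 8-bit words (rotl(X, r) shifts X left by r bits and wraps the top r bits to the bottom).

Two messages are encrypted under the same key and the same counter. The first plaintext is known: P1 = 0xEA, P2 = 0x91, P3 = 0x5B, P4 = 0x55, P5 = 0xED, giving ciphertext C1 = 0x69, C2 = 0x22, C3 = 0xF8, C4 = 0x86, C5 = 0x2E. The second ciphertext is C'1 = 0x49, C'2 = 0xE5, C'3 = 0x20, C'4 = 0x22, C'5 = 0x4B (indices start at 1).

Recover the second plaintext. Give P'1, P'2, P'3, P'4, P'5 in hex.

P'1 = 0xCA, P'2 = 0x56, P'3 = 0x83, P'4 = 0xF1, P'5 = 0x88

In CTR with a reused counter, both messages share the same keystream S_i, so C_i ⊕ C'_i = P_i ⊕ P'_i and thus P'_i = P_i ⊕ C_i ⊕ C'_i.
P'1: 0xEA ⊕ 0x69 ⊕ 0x49 = 0xCA.
P'2: 0x91 ⊕ 0x22 ⊕ 0xE5 = 0x56.
P'3: 0x5B ⊕ 0xF8 ⊕ 0x20 = 0x83.
P'4: 0x55 ⊕ 0x86 ⊕ 0x22 = 0xF1.
P'5: 0xED ⊕ 0x2E ⊕ 0x4B = 0x88.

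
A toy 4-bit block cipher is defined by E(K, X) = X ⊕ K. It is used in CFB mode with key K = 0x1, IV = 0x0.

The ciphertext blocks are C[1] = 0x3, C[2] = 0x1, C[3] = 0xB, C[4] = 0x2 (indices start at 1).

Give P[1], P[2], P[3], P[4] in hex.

P[1] = 0x2, P[2] = 0x3, P[3] = 0xB, P[4] = 0x8

CFB decryption: P_i = C_i ⊕ E(K, C_{i−1}), with C_{0} = IV.
P[1]: E(K, 0x0) = 0x1; 0x3 ⊕ 0x1 = 0x2.
P[2]: E(K, 0x3) = 0x2; 0x1 ⊕ 0x2 = 0x3.
P[3]: E(K, 0x1) = 0x0; 0xB ⊕ 0x0 = 0xB.
P[4]: E(K, 0xB) = 0xA; 0x2 ⊕ 0xA = 0x8.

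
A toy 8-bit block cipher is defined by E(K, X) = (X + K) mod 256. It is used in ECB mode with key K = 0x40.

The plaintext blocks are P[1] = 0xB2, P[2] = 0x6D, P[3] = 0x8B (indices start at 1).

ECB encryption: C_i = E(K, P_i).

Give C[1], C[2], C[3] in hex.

C[1]: E(K, 0xB2) = 0xF2.
C[2]: E(K, 0x6D) = 0xAD.
C[3]: E(K, 0x8B) = 0xCB.

C[1] = 0xF2, C[2] = 0xAD, C[3] = 0xCB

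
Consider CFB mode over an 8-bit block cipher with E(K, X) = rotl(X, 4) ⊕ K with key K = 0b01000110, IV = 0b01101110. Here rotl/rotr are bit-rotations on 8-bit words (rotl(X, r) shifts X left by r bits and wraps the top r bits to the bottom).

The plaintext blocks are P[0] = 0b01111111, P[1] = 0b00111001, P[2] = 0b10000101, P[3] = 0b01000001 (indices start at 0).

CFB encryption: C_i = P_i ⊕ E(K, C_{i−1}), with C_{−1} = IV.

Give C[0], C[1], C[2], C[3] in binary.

C[0]: E(K, 0b01101110) = 0b10100000; 0b01111111 ⊕ 0b10100000 = 0b11011111.
C[1]: E(K, 0b11011111) = 0b10111011; 0b00111001 ⊕ 0b10111011 = 0b10000010.
C[2]: E(K, 0b10000010) = 0b01101110; 0b10000101 ⊕ 0b01101110 = 0b11101011.
C[3]: E(K, 0b11101011) = 0b11111000; 0b01000001 ⊕ 0b11111000 = 0b10111001.

C[0] = 0b11011111, C[1] = 0b10000010, C[2] = 0b11101011, C[3] = 0b10111001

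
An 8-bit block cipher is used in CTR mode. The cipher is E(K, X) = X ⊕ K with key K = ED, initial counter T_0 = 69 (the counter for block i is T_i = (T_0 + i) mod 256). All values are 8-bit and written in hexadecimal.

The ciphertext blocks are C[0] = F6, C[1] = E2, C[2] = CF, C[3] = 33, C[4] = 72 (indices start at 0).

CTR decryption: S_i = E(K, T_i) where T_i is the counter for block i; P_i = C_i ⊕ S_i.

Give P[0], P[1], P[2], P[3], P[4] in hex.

P[0] = 72, P[1] = 65, P[2] = 49, P[3] = B2, P[4] = F2

P[0]: T = 69, S = E(K, T) = 84; F6 ⊕ 84 = 72.
P[1]: T = 6A, S = E(K, T) = 87; E2 ⊕ 87 = 65.
P[2]: T = 6B, S = E(K, T) = 86; CF ⊕ 86 = 49.
P[3]: T = 6C, S = E(K, T) = 81; 33 ⊕ 81 = B2.
P[4]: T = 6D, S = E(K, T) = 80; 72 ⊕ 80 = F2.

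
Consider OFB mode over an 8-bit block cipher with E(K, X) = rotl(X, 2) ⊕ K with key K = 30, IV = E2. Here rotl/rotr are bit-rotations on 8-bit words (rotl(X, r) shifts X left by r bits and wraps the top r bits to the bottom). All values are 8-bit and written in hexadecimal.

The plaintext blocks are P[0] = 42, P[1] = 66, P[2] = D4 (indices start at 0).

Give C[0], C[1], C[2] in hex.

C[0] = F9, C[1] = B8, C[2] = 9F

OFB encryption: S_i = E(K, S_{i−1}) with S_{−1} = IV; C_i = P_i ⊕ S_i.
C[0]: S = E(K, E2) = BB; 42 ⊕ BB = F9.
C[1]: S = E(K, BB) = DE; 66 ⊕ DE = B8.
C[2]: S = E(K, DE) = 4B; D4 ⊕ 4B = 9F.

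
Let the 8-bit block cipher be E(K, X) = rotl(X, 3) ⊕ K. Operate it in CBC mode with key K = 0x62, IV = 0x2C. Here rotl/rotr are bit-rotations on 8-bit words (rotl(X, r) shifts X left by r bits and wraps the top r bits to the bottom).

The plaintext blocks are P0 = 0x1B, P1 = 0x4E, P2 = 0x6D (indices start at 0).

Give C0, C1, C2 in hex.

CBC encryption: C_i = E(K, P_i ⊕ C_{i−1}), with C_{−1} = IV.
C0: P0 ⊕ 0x2C = 0x37; E(K, 0x37) = 0xDB.
C1: P1 ⊕ 0xDB = 0x95; E(K, 0x95) = 0xCE.
C2: P2 ⊕ 0xCE = 0xA3; E(K, 0xA3) = 0x7F.

C0 = 0xDB, C1 = 0xCE, C2 = 0x7F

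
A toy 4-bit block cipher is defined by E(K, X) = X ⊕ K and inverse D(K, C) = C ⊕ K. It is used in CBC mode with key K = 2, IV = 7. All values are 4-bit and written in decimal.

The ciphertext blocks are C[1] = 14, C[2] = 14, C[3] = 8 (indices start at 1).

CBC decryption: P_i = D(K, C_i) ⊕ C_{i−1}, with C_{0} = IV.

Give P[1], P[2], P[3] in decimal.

P[1] = 11, P[2] = 2, P[3] = 4

P[1]: D(K, 14) = 12; 12 ⊕ 7 = 11.
P[2]: D(K, 14) = 12; 12 ⊕ 14 = 2.
P[3]: D(K, 8) = 10; 10 ⊕ 14 = 4.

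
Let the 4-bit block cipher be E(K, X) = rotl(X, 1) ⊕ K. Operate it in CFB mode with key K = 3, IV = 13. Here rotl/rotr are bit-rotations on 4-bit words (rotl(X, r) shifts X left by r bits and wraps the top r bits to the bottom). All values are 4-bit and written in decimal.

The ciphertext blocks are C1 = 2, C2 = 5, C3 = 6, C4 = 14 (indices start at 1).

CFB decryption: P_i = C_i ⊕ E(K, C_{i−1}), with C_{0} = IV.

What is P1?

P1 = 10

P1: E(K, 13) = 8; 2 ⊕ 8 = 10.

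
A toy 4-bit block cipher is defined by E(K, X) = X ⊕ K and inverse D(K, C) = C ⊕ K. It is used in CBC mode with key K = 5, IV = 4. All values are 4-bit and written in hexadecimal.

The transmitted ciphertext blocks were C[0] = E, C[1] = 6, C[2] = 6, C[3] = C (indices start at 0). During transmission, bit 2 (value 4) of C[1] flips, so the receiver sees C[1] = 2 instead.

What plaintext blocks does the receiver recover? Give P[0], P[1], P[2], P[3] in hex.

CBC decryption: P_i = D(K, C_i) ⊕ C_{i−1}, with C_{−1} = IV.
Only C[1] changed, to 2. In CBC, a change in C_i garbles P_i and flips the same bit in P_{i+1}. Decrypting the received ciphertext:
P[0]: D(K, E) = B; B ⊕ 4 = F.
P[1]: D(K, 2) = 7; 7 ⊕ E = 9.
P[2]: D(K, 6) = 3; 3 ⊕ 2 = 1.
P[3]: D(K, C) = 9; 9 ⊕ 6 = F.
Blocks that differ from the original plaintext: P[1], P[2].

P[0] = F, P[1] = 9, P[2] = 1, P[3] = F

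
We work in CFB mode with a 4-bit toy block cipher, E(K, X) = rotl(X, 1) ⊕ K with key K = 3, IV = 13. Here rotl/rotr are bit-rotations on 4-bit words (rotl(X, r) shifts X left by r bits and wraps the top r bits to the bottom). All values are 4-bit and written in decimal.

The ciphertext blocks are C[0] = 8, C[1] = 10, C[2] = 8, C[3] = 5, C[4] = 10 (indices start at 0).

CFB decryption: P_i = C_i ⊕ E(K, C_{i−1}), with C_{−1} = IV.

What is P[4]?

P[4] = 3

P[4]: E(K, 5) = 9; 10 ⊕ 9 = 3.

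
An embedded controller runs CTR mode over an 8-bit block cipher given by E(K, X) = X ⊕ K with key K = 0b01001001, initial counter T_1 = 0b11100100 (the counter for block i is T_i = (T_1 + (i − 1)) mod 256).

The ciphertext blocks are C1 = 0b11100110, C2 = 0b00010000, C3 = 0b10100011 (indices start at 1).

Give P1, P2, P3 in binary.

P1 = 0b01001011, P2 = 0b10111100, P3 = 0b00001100

CTR decryption: S_i = E(K, T_i) where T_i is the counter for block i; P_i = C_i ⊕ S_i.
P1: T = 0b11100100, S = E(K, T) = 0b10101101; 0b11100110 ⊕ 0b10101101 = 0b01001011.
P2: T = 0b11100101, S = E(K, T) = 0b10101100; 0b00010000 ⊕ 0b10101100 = 0b10111100.
P3: T = 0b11100110, S = E(K, T) = 0b10101111; 0b10100011 ⊕ 0b10101111 = 0b00001100.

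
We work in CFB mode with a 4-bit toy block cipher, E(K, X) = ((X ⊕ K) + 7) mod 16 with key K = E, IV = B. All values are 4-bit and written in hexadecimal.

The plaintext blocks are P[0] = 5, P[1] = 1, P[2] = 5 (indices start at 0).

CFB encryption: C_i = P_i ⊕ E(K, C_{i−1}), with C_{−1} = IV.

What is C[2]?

C[0]: E(K, B) = C; 5 ⊕ C = 9.
C[1]: E(K, 9) = E; 1 ⊕ E = F.
C[2]: E(K, F) = 8; 5 ⊕ 8 = D.

C[2] = D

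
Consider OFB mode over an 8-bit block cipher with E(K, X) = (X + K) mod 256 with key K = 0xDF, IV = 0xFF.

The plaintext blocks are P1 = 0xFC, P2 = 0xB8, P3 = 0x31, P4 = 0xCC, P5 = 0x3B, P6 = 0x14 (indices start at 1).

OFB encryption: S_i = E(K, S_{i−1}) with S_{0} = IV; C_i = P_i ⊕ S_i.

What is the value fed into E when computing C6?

C1: S = E(K, 0xFF) = 0xDE; 0xFC ⊕ 0xDE = 0x22.
C2: S = E(K, 0xDE) = 0xBD; 0xB8 ⊕ 0xBD = 0x05.
C3: S = E(K, 0xBD) = 0x9C; 0x31 ⊕ 0x9C = 0xAD.
C4: S = E(K, 0x9C) = 0x7B; 0xCC ⊕ 0x7B = 0xB7.
C5: S = E(K, 0x7B) = 0x5A; 0x3B ⊕ 0x5A = 0x61.
C6: S = E(K, 0x5A) = 0x39; 0x14 ⊕ 0x39 = 0x2D.
So the input to E for block 6 is 0x5A.

0x5A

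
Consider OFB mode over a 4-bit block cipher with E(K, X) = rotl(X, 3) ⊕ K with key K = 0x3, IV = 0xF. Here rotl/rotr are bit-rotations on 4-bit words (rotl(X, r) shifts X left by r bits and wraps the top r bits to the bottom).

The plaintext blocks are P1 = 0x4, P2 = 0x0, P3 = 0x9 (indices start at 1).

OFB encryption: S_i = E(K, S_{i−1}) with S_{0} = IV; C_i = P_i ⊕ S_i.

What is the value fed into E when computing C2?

C1: S = E(K, 0xF) = 0xC; 0x4 ⊕ 0xC = 0x8.
C2: S = E(K, 0xC) = 0x5; 0x0 ⊕ 0x5 = 0x5.
So the input to E for block 2 is 0xC.

0xC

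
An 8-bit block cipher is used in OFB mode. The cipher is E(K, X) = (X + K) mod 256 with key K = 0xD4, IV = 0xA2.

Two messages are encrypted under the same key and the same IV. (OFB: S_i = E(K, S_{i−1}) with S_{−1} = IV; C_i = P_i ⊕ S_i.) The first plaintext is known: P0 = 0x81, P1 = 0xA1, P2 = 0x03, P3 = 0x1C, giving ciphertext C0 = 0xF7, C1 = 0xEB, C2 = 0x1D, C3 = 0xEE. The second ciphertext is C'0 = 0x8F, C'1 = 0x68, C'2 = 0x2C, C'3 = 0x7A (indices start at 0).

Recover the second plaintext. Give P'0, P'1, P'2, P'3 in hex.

P'0 = 0xF9, P'1 = 0x22, P'2 = 0x32, P'3 = 0x88

In OFB with a reused IV, both messages share the same keystream S_i, so C_i ⊕ C'_i = P_i ⊕ P'_i and thus P'_i = P_i ⊕ C_i ⊕ C'_i.
P'0: 0x81 ⊕ 0xF7 ⊕ 0x8F = 0xF9.
P'1: 0xA1 ⊕ 0xEB ⊕ 0x68 = 0x22.
P'2: 0x03 ⊕ 0x1D ⊕ 0x2C = 0x32.
P'3: 0x1C ⊕ 0xEE ⊕ 0x7A = 0x88.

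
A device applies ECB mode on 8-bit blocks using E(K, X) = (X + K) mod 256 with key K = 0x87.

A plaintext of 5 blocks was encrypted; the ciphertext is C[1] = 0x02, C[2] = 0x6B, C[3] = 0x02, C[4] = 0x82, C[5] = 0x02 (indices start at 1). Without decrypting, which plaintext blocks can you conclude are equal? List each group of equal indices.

P[1] = P[3] = P[5]

ECB encrypts each block independently with the same key, so equal ciphertext blocks imply equal plaintext blocks.
C[1] = C[3] = C[5] = 0x02, so P[1] = P[3] = P[5].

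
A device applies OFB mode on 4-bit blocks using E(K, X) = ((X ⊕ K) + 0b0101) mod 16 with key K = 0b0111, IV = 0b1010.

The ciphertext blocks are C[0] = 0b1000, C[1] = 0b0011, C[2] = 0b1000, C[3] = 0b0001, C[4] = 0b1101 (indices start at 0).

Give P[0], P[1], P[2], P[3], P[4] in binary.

P[0] = 0b1010, P[1] = 0b1001, P[2] = 0b1010, P[3] = 0b1011, P[4] = 0b1111

OFB decryption: S_i = E(K, S_{i−1}) with S_{−1} = IV; P_i = C_i ⊕ S_i.
P[0]: S = E(K, 0b1010) = 0b0010; 0b1000 ⊕ 0b0010 = 0b1010.
P[1]: S = E(K, 0b0010) = 0b1010; 0b0011 ⊕ 0b1010 = 0b1001.
P[2]: S = E(K, 0b1010) = 0b0010; 0b1000 ⊕ 0b0010 = 0b1010.
P[3]: S = E(K, 0b0010) = 0b1010; 0b0001 ⊕ 0b1010 = 0b1011.
P[4]: S = E(K, 0b1010) = 0b0010; 0b1101 ⊕ 0b0010 = 0b1111.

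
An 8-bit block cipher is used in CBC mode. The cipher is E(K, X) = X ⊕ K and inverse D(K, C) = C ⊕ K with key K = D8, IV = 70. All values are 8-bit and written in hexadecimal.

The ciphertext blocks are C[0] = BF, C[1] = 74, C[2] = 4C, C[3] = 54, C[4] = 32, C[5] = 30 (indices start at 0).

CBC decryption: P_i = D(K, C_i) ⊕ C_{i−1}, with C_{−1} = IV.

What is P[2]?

P[2] = E0

P[2]: D(K, 4C) = 94; 94 ⊕ 74 = E0.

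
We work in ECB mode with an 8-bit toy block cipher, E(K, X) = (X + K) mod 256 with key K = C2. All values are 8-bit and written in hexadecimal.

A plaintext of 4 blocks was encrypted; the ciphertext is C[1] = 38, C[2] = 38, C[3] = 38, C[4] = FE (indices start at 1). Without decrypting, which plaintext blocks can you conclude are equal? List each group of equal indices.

P[1] = P[2] = P[3]

ECB encrypts each block independently with the same key, so equal ciphertext blocks imply equal plaintext blocks.
C[1] = C[2] = C[3] = 38, so P[1] = P[2] = P[3].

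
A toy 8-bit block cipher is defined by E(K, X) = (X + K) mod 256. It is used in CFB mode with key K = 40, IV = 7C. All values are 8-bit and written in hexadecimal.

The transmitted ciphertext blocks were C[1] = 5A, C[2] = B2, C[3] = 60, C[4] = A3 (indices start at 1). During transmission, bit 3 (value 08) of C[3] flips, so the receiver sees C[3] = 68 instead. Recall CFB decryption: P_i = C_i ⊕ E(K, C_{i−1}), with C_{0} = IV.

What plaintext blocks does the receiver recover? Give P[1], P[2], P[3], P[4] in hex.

Only C[3] changed, to 68. In CFB, a change in C_i flips the same bit in P_i and garbles P_{i+1}. Decrypting the received ciphertext:
P[1]: E(K, 7C) = BC; 5A ⊕ BC = E6.
P[2]: E(K, 5A) = 9A; B2 ⊕ 9A = 28.
P[3]: E(K, B2) = F2; 68 ⊕ F2 = 9A.
P[4]: E(K, 68) = A8; A3 ⊕ A8 = 0B.
Blocks that differ from the original plaintext: P[3], P[4].

P[1] = E6, P[2] = 28, P[3] = 9A, P[4] = 0B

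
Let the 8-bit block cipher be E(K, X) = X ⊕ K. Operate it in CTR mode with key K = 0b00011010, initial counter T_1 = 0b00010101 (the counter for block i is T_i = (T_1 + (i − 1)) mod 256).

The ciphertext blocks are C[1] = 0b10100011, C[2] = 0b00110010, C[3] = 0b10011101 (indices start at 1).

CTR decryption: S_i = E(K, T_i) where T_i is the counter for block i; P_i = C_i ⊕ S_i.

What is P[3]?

P[3] = 0b10010000

P[3]: T = 0b00010111, S = E(K, T) = 0b00001101; 0b10011101 ⊕ 0b00001101 = 0b10010000.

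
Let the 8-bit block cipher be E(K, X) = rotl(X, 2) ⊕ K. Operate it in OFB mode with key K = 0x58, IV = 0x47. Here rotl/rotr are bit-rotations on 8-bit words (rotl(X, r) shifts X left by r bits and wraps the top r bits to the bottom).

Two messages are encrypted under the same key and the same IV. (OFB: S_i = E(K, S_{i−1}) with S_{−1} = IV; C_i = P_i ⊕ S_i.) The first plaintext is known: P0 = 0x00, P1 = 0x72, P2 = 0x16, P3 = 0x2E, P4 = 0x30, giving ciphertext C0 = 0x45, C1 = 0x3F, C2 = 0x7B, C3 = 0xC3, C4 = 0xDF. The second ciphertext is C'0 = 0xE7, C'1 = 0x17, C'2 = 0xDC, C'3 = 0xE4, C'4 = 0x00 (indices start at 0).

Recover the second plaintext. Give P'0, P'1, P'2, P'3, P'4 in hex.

P'0 = 0xA2, P'1 = 0x5A, P'2 = 0xB1, P'3 = 0x09, P'4 = 0xEF

In OFB with a reused IV, both messages share the same keystream S_i, so C_i ⊕ C'_i = P_i ⊕ P'_i and thus P'_i = P_i ⊕ C_i ⊕ C'_i.
P'0: 0x00 ⊕ 0x45 ⊕ 0xE7 = 0xA2.
P'1: 0x72 ⊕ 0x3F ⊕ 0x17 = 0x5A.
P'2: 0x16 ⊕ 0x7B ⊕ 0xDC = 0xB1.
P'3: 0x2E ⊕ 0xC3 ⊕ 0xE4 = 0x09.
P'4: 0x30 ⊕ 0xDF ⊕ 0x00 = 0xEF.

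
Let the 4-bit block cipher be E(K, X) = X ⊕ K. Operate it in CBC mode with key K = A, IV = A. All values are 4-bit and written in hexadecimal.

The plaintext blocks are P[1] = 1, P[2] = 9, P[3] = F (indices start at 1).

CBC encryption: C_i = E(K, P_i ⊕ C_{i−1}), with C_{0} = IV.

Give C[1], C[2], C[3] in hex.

C[1]: P[1] ⊕ A = B; E(K, B) = 1.
C[2]: P[2] ⊕ 1 = 8; E(K, 8) = 2.
C[3]: P[3] ⊕ 2 = D; E(K, D) = 7.

C[1] = 1, C[2] = 2, C[3] = 7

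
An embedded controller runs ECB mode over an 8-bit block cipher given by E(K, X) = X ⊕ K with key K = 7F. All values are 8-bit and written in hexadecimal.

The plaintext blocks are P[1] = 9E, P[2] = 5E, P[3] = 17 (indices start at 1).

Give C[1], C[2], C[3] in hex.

C[1] = E1, C[2] = 21, C[3] = 68

ECB encryption: C_i = E(K, P_i).
C[1]: E(K, 9E) = E1.
C[2]: E(K, 5E) = 21.
C[3]: E(K, 17) = 68.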